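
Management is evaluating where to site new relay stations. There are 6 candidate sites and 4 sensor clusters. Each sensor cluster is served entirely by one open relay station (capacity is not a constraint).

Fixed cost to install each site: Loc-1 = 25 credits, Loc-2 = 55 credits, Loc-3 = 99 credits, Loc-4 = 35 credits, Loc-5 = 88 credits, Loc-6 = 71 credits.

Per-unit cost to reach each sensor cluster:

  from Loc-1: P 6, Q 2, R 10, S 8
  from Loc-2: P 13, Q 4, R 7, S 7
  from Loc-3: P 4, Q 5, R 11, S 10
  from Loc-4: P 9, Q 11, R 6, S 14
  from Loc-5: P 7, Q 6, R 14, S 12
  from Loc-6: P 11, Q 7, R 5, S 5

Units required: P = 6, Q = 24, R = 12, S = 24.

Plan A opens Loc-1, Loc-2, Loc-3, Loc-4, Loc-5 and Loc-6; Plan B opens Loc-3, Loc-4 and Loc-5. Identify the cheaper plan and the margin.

Plan A is cheaper by 53.

Plan A: {Loc-1, Loc-2, Loc-3, Loc-4, Loc-5, Loc-6}: P→Loc-3 4·6=24, Q→Loc-1 2·24=48, R→Loc-6 5·12=60, S→Loc-6 5·24=120. Service 252; fixed 373; total 625.
Plan B: {Loc-3, Loc-4, Loc-5}: P→Loc-3 4·6=24, Q→Loc-3 5·24=120, R→Loc-4 6·12=72, S→Loc-3 10·24=240. Service 456; fixed 222; total 678.
Difference: |625 − 678| = 53.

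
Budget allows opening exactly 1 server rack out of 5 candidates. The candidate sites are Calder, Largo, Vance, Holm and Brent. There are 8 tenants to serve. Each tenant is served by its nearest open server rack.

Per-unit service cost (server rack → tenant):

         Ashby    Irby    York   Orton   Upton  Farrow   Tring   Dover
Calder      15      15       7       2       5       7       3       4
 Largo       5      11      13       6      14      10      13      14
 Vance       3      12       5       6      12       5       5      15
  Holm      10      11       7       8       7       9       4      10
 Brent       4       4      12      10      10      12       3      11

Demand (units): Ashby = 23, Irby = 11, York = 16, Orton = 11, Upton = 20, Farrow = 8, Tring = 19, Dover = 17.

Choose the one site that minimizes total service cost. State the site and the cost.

Choose Calder only; total service cost 925.

With exactly 1 open, each tenant uses its cheapest among the chosen.
{Calder}: Ashby→Calder 15·23=345, Irby→Calder 15·11=165, York→Calder 7·16=112, Orton→Calder 2·11=22, Upton→Calder 5·20=100, Farrow→Calder 7·8=56, Tring→Calder 3·19=57, Dover→Calder 4·17=68. Service cost 925.
{Vance}: service cost 977
{Brent}: service cost 978
Among all 5 size-1 choices, {Calder} is lowest.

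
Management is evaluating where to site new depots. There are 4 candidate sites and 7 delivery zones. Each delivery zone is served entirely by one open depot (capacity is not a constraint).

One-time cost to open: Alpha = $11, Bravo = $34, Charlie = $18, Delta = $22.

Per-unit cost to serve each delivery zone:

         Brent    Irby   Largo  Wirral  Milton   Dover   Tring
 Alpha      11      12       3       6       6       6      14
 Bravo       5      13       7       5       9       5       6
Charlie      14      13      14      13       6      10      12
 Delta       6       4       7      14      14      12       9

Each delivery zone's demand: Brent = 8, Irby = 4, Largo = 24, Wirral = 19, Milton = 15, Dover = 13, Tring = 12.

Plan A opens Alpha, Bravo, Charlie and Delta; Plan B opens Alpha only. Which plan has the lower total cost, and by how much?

Plan A: {Alpha, Bravo, Charlie, Delta}: Brent→Bravo 5·8=40, Irby→Delta 4·4=16, Largo→Alpha 3·24=72, Wirral→Bravo 5·19=95, Milton→Alpha 6·15=90, Dover→Bravo 5·13=65, Tring→Bravo 6·12=72. Service 450; fixed 85; total 535.
Plan B: {Alpha}: Brent→Alpha 11·8=88, Irby→Alpha 12·4=48, Largo→Alpha 3·24=72, Wirral→Alpha 6·19=114, Milton→Alpha 6·15=90, Dover→Alpha 6·13=78, Tring→Alpha 14·12=168. Service 658; fixed 11; total 669.
Difference: |535 − 669| = 134.

Plan A is cheaper by 134.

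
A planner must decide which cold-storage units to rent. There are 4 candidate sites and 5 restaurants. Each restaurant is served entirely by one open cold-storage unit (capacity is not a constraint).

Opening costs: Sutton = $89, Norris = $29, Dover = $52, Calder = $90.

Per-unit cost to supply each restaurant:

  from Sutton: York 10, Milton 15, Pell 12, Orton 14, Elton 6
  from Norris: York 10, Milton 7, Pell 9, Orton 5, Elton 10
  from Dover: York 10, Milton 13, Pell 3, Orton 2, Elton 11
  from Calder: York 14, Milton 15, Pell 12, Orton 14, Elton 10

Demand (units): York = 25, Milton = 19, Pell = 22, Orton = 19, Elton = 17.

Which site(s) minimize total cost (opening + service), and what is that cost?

For any fixed open set, each restaurant goes to its cheapest open site; total = fixed + service.
{Norris, Dover}: York→Norris 10·25=250, Milton→Norris 7·19=133, Pell→Dover 3·22=66, Orton→Dover 2·19=38, Elton→Norris 10·17=170. Service 657; fixed 81; total 738.
{Sutton, Norris, Dover}: York→Sutton 10·25=250, Milton→Norris 7·19=133, Pell→Dover 3·22=66, Orton→Dover 2·19=38, Elton→Sutton 6·17=102. Service 589; fixed 170; total 759.
{Norris, Dover, Calder}: service 657 + fixed 171 = 828
{Sutton, Norris, Dover, Calder}: service 589 + fixed 260 = 849
(All 15 nonempty subsets were checked; Norris and Dover is lowest.)

Open Norris and Dover; minimum total cost 738.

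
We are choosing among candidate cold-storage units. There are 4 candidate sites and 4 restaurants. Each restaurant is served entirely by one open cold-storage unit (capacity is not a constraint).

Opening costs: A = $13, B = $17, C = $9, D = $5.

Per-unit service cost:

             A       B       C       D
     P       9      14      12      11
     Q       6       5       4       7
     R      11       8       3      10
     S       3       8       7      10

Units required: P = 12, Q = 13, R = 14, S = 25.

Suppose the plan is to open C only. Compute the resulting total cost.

Each restaurant is assigned to its cheapest site among the open ones.
{C}: P→C 12·12=144, Q→C 4·13=52, R→C 3·14=42, S→C 7·25=175. Service 413; fixed 9; total 422.

Total cost: 422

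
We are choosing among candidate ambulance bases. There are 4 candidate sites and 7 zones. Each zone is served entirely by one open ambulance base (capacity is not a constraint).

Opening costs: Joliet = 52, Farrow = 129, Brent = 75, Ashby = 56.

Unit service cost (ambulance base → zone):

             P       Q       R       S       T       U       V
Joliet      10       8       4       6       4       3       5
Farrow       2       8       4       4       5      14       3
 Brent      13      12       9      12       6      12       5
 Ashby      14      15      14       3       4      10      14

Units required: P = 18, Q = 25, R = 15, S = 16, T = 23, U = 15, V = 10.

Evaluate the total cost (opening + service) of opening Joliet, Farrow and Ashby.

Total cost: 748

Each zone is assigned to its cheapest site among the open ones.
{Joliet, Farrow, Ashby}: P→Farrow 2·18=36, Q→Joliet 8·25=200, R→Joliet 4·15=60, S→Ashby 3·16=48, T→Joliet 4·23=92, U→Joliet 3·15=45, V→Farrow 3·10=30. Service 511; fixed 237; total 748.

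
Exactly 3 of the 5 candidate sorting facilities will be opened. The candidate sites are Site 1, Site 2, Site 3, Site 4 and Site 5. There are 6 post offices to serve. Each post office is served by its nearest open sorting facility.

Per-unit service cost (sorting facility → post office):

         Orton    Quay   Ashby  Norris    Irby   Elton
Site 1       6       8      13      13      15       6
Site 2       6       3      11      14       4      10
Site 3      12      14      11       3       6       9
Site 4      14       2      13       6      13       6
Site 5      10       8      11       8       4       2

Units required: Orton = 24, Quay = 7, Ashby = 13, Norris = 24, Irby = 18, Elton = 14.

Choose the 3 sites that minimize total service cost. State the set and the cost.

Choose Site 2, Site 3 and Site 5; total service cost 480.

With exactly 3 open, each post office uses its cheapest among the chosen.
{Site 2, Site 3, Site 5}: Orton→Site 2 6·24=144, Quay→Site 2 3·7=21, Ashby→Site 2 11·13=143, Norris→Site 3 3·24=72, Irby→Site 2 4·18=72, Elton→Site 5 2·14=28. Service cost 480.
{Site 1, Site 3, Site 5}: service cost 515
{Site 2, Site 3, Site 4}: service cost 529
Among all 10 size-3 choices, {Site 2, Site 3, Site 5} is lowest.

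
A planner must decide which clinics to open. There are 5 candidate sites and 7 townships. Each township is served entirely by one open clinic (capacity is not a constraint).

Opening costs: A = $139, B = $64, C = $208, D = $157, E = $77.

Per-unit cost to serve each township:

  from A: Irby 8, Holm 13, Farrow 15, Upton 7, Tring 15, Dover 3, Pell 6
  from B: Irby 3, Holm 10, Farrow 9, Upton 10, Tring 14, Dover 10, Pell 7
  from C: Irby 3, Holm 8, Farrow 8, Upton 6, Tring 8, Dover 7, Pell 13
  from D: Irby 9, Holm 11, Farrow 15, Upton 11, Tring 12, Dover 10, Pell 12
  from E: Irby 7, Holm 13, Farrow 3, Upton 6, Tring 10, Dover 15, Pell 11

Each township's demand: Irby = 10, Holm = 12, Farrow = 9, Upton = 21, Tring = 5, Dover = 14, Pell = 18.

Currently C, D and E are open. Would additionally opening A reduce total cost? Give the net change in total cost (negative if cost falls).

Current service cost with {C, D, E}: 615.
Adding A: each township re-picks its cheapest; new service cost 469, saving 146.
Extra fixed cost: 139. Net change = 139 − 146 = -7.
(Totals: 1057 → 1050.)

Yes — net change −7 (cost falls by 7).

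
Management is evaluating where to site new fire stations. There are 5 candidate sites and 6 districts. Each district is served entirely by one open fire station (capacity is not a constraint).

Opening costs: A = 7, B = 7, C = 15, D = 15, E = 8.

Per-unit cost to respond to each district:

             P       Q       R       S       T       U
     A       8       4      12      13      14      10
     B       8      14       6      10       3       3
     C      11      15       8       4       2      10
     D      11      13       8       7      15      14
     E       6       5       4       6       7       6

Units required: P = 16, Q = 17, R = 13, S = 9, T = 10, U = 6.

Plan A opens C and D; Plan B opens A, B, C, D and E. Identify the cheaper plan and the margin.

Plan A: {C, D}: P→C 11·16=176, Q→D 13·17=221, R→C 8·13=104, S→C 4·9=36, T→C 2·10=20, U→C 10·6=60. Service 617; fixed 30; total 647.
Plan B: {A, B, C, D, E}: P→E 6·16=96, Q→A 4·17=68, R→E 4·13=52, S→C 4·9=36, T→C 2·10=20, U→B 3·6=18. Service 290; fixed 52; total 342.
Difference: |647 − 342| = 305.

Plan B is cheaper by 305.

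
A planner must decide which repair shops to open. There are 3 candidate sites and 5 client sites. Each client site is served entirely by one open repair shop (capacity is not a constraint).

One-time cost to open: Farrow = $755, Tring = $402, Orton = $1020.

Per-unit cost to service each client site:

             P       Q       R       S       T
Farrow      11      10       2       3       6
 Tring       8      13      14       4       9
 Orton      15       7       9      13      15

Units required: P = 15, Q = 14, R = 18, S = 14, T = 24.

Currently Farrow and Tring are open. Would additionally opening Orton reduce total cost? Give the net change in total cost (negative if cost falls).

No — net change +978 (cost rises by 978).

Current service cost with {Farrow, Tring}: 482.
Adding Orton: each client site re-picks its cheapest; new service cost 440, saving 42.
Extra fixed cost: 1020. Net change = 1020 − 42 = 978.
(Totals: 1639 → 2617.)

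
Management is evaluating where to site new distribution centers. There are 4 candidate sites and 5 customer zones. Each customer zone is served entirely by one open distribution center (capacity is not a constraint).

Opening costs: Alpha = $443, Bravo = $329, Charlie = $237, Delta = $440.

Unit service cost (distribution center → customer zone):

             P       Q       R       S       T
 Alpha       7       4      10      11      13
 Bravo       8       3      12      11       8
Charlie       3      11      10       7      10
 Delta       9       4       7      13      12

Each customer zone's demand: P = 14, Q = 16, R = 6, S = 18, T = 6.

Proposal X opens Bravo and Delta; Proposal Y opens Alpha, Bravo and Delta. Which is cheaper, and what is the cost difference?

Proposal X is cheaper by 429.

Proposal X: {Bravo, Delta}: P→Bravo 8·14=112, Q→Bravo 3·16=48, R→Delta 7·6=42, S→Bravo 11·18=198, T→Bravo 8·6=48. Service 448; fixed 769; total 1217.
Proposal Y: {Alpha, Bravo, Delta}: P→Alpha 7·14=98, Q→Bravo 3·16=48, R→Delta 7·6=42, S→Alpha 11·18=198, T→Bravo 8·6=48. Service 434; fixed 1212; total 1646.
Difference: |1217 − 1646| = 429.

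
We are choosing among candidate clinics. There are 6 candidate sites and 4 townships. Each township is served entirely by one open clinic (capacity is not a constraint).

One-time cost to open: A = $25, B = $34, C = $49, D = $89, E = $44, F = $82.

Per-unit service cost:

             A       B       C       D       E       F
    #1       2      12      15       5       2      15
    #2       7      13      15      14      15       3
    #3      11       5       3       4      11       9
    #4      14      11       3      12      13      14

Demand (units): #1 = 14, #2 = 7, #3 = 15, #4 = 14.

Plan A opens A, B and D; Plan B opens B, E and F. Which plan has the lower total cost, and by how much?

Plan A: {A, B, D}: #1→A 2·14=28, #2→A 7·7=49, #3→D 4·15=60, #4→B 11·14=154. Service 291; fixed 148; total 439.
Plan B: {B, E, F}: #1→E 2·14=28, #2→F 3·7=21, #3→B 5·15=75, #4→B 11·14=154. Service 278; fixed 160; total 438.
Difference: |439 − 438| = 1.

Plan B is cheaper by 1.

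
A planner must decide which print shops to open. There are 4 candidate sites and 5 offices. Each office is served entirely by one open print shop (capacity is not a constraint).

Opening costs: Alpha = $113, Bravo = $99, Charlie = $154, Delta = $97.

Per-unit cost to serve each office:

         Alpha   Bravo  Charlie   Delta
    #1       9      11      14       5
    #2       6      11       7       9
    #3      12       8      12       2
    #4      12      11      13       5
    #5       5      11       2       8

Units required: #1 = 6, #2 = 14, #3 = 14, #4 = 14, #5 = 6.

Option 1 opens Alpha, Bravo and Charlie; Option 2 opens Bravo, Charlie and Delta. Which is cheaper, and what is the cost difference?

Option 1: {Alpha, Bravo, Charlie}: #1→Alpha 9·6=54, #2→Alpha 6·14=84, #3→Bravo 8·14=112, #4→Bravo 11·14=154, #5→Charlie 2·6=12. Service 416; fixed 366; total 782.
Option 2: {Bravo, Charlie, Delta}: #1→Delta 5·6=30, #2→Charlie 7·14=98, #3→Delta 2·14=28, #4→Delta 5·14=70, #5→Charlie 2·6=12. Service 238; fixed 350; total 588.
Difference: |782 − 588| = 194.

Option 2 is cheaper by 194.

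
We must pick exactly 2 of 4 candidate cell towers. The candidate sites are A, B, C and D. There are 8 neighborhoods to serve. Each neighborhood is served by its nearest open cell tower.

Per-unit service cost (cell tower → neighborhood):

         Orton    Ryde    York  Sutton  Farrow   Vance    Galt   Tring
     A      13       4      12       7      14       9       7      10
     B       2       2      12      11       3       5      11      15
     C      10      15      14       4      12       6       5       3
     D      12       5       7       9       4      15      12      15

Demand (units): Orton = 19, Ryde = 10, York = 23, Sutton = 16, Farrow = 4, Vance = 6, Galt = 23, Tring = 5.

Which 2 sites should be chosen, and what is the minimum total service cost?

With exactly 2 open, each neighborhood uses its cheapest among the chosen.
{B, C}: Orton→B 2·19=38, Ryde→B 2·10=20, York→B 12·23=276, Sutton→C 4·16=64, Farrow→B 3·4=12, Vance→B 5·6=30, Galt→C 5·23=115, Tring→C 3·5=15. Service cost 570.
{C, D}: service cost 647
{A, B}: service cost 699
Among all 6 size-2 choices, {B, C} is lowest.

Choose B and C; total service cost 570.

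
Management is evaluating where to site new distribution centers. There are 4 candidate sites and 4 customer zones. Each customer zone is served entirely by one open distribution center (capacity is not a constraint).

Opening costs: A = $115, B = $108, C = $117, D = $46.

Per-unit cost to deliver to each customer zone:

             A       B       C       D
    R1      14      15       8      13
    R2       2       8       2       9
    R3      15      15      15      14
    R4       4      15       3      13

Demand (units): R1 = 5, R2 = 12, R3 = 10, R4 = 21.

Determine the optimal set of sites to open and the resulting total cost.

For any fixed open set, each customer zone goes to its cheapest open site; total = fixed + service.
{C}: R1→C 8·5=40, R2→C 2·12=24, R3→C 15·10=150, R4→C 3·21=63. Service 277; fixed 117; total 394.
{C, D}: R1→C 8·5=40, R2→C 2·12=24, R3→D 14·10=140, R4→C 3·21=63. Service 267; fixed 163; total 430.
{A}: service 328 + fixed 115 = 443
{A, B, C, D}: service 267 + fixed 386 = 653
No other subset beats 394.

Open C only; minimum total cost 394.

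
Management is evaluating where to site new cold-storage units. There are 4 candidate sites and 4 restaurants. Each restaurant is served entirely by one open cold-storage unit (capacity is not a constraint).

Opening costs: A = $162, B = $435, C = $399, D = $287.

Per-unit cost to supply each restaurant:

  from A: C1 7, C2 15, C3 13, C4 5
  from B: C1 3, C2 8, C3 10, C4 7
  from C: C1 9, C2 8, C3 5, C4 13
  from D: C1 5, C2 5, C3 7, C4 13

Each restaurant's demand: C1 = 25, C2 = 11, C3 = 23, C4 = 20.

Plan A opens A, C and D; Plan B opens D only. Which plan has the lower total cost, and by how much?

Plan B is cheaper by 355.

Plan A: {A, C, D}: C1→D 5·25=125, C2→D 5·11=55, C3→C 5·23=115, C4→A 5·20=100. Service 395; fixed 848; total 1243.
Plan B: {D}: C1→D 5·25=125, C2→D 5·11=55, C3→D 7·23=161, C4→D 13·20=260. Service 601; fixed 287; total 888.
Difference: |1243 − 888| = 355.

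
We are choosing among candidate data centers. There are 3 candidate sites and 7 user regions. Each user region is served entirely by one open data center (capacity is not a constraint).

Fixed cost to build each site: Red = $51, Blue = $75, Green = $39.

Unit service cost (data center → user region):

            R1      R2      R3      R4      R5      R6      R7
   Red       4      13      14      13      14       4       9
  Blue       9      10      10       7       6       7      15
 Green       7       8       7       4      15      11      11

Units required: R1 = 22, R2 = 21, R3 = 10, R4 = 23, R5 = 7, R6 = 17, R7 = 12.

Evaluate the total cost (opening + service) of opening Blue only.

Each user region is assigned to its cheapest site among the open ones.
{Blue}: R1→Blue 9·22=198, R2→Blue 10·21=210, R3→Blue 10·10=100, R4→Blue 7·23=161, R5→Blue 6·7=42, R6→Blue 7·17=119, R7→Blue 15·12=180. Service 1010; fixed 75; total 1085.

Total cost: 1085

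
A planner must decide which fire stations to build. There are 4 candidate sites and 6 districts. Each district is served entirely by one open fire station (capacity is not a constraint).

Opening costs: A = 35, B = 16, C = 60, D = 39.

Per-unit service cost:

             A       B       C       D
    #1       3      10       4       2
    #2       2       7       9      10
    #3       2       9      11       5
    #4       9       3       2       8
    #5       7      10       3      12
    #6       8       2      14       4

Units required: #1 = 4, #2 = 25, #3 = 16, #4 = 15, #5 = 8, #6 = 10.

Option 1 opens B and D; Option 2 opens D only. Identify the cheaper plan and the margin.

Option 1: {B, D}: #1→D 2·4=8, #2→B 7·25=175, #3→D 5·16=80, #4→B 3·15=45, #5→B 10·8=80, #6→B 2·10=20. Service 408; fixed 55; total 463.
Option 2: {D}: #1→D 2·4=8, #2→D 10·25=250, #3→D 5·16=80, #4→D 8·15=120, #5→D 12·8=96, #6→D 4·10=40. Service 594; fixed 39; total 633.
Difference: |463 − 633| = 170.

Option 1 is cheaper by 170.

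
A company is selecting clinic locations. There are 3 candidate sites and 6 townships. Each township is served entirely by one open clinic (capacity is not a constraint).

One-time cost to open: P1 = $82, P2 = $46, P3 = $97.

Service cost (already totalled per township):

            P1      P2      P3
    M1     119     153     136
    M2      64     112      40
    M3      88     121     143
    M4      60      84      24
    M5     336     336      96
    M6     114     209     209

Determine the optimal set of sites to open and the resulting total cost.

Open P1 and P3; minimum total cost 660.

For any fixed open set, each township goes to its cheapest open site; total = fixed + service.
{P1, P3}: M1→P1 119, M2→P3 40, M3→P1 88, M4→P3 24, M5→P3 96, M6→P1 114. Service 481; fixed 179; total 660.
{P1, P2, P3}: service 481 + fixed 225 = 706
{P3}: M1→P3 136, M2→P3 40, M3→P3 143, M4→P3 24, M5→P3 96, M6→P3 209. Service 648; fixed 97; total 745.
{P2}: M1→P2 153, M2→P2 112, M3→P2 121, M4→P2 84, M5→P2 336, M6→P2 209. Service 1015; fixed 46; total 1061.
No other subset beats 660.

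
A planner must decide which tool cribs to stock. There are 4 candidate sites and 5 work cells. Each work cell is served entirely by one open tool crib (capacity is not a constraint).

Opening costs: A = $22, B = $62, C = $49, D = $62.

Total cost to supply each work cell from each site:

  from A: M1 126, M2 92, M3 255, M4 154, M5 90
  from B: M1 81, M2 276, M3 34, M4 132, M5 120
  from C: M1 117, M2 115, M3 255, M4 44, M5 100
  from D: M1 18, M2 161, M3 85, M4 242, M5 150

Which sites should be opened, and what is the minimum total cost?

For any fixed open set, each work cell goes to its cheapest open site; total = fixed + service.
{A, C, D}: M1→D 18, M2→A 92, M3→D 85, M4→C 44, M5→A 90. Service 329; fixed 133; total 462.
{A, B, C, D}: M1→D 18, M2→A 92, M3→B 34, M4→C 44, M5→A 90. Service 278; fixed 195; total 473.
{C, D}: service 362 + fixed 111 = 473
{A}: M1→A 126, M2→A 92, M3→A 255, M4→A 154, M5→A 90. Service 717; fixed 22; total 739.
No other subset beats 462.

Open A, C and D; minimum total cost 462.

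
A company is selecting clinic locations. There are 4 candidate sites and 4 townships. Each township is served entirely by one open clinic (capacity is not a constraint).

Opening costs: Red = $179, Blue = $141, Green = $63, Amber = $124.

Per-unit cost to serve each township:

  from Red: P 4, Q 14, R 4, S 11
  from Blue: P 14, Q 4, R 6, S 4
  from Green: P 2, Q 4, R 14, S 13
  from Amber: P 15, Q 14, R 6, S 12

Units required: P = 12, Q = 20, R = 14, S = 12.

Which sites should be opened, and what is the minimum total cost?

Open Blue and Green; minimum total cost 440.

For any fixed open set, each township goes to its cheapest open site; total = fixed + service.
{Blue, Green}: P→Green 2·12=24, Q→Blue 4·20=80, R→Blue 6·14=84, S→Blue 4·12=48. Service 236; fixed 204; total 440.
{Green}: service 456 + fixed 63 = 519
{Green, Amber}: service 332 + fixed 187 = 519
{Red, Blue, Green, Amber}: P→Green 2·12=24, Q→Blue 4·20=80, R→Red 4·14=56, S→Blue 4·12=48. Service 208; fixed 507; total 715.
No other subset beats 440.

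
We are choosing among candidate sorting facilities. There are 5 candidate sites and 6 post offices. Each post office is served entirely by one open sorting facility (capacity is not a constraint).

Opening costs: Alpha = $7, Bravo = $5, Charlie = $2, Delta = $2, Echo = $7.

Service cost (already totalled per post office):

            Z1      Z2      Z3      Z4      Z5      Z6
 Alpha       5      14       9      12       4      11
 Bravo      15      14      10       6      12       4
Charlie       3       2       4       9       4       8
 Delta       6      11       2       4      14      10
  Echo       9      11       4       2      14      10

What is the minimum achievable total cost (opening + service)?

For any fixed open set, each post office goes to its cheapest open site; total = fixed + service.
{Charlie, Delta}: Z1→Charlie 3, Z2→Charlie 2, Z3→Delta 2, Z4→Delta 4, Z5→Charlie 4, Z6→Charlie 8. Service 23; fixed 4; total 27.
{Bravo, Charlie, Delta}: service 19 + fixed 9 = 28
{Bravo, Charlie}: Z1→Charlie 3, Z2→Charlie 2, Z3→Charlie 4, Z4→Bravo 6, Z5→Charlie 4, Z6→Bravo 4. Service 23; fixed 7; total 30.
{Alpha, Bravo, Charlie, Delta, Echo}: service 17 + fixed 23 = 40
No other subset beats 27.

Minimum total cost: 27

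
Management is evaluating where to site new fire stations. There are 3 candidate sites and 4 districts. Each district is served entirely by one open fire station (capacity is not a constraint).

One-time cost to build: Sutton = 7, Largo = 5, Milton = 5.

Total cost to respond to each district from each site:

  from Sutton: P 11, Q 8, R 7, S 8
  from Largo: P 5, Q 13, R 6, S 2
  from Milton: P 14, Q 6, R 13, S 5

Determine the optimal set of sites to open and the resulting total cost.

For any fixed open set, each district goes to its cheapest open site; total = fixed + service.
{Largo, Milton}: P→Largo 5, Q→Milton 6, R→Largo 6, S→Largo 2. Service 19; fixed 10; total 29.
{Largo}: service 26 + fixed 5 = 31
{Sutton, Largo}: service 21 + fixed 12 = 33
{Sutton, Largo, Milton}: service 19 + fixed 17 = 36
No other subset beats 29.

Open Largo and Milton; minimum total cost 29.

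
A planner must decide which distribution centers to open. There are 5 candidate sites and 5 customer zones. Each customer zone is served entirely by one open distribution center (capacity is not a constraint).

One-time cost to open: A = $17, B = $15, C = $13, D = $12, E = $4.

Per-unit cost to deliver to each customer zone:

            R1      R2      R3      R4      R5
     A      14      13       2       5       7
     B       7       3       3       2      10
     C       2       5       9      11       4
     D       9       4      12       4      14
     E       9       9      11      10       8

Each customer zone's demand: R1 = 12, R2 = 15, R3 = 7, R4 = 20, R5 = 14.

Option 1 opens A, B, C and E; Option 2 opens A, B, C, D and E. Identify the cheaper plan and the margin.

Option 1: {A, B, C, E}: R1→C 2·12=24, R2→B 3·15=45, R3→A 2·7=14, R4→B 2·20=40, R5→C 4·14=56. Service 179; fixed 49; total 228.
Option 2: {A, B, C, D, E}: R1→C 2·12=24, R2→B 3·15=45, R3→A 2·7=14, R4→B 2·20=40, R5→C 4·14=56. Service 179; fixed 61; total 240.
Difference: |228 − 240| = 12.

Option 1 is cheaper by 12.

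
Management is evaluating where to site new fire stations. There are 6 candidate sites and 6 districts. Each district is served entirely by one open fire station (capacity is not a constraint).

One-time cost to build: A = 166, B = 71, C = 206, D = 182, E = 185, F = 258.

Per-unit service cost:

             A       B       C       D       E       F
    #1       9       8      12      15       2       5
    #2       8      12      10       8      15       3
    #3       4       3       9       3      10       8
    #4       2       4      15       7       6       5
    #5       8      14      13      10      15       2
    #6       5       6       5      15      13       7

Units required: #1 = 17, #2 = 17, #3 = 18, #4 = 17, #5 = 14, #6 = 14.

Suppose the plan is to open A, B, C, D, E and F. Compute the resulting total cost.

Each district is assigned to its cheapest site among the open ones.
{A, B, C, D, E, F}: #1→E 2·17=34, #2→F 3·17=51, #3→B 3·18=54, #4→A 2·17=34, #5→F 2·14=28, #6→A 5·14=70. Service 271; fixed 1068; total 1339.

Total cost: 1339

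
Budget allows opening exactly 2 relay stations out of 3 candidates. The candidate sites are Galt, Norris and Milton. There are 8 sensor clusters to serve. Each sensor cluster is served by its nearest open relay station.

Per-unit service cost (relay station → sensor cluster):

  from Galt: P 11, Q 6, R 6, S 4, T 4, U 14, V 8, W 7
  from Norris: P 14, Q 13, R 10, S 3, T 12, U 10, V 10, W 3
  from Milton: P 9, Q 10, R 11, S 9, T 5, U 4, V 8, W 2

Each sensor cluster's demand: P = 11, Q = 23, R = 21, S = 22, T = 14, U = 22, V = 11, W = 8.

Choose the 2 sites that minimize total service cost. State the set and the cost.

Choose Galt and Milton; total service cost 699.

With exactly 2 open, each sensor cluster uses its cheapest among the chosen.
{Galt, Milton}: P→Milton 9·11=99, Q→Galt 6·23=138, R→Galt 6·21=126, S→Galt 4·22=88, T→Galt 4·14=56, U→Milton 4·22=88, V→Galt 8·11=88, W→Milton 2·8=16. Service cost 699.
{Galt, Norris}: service cost 839
{Norris, Milton}: service cost 867
Among all 3 size-2 choices, {Galt, Milton} is lowest.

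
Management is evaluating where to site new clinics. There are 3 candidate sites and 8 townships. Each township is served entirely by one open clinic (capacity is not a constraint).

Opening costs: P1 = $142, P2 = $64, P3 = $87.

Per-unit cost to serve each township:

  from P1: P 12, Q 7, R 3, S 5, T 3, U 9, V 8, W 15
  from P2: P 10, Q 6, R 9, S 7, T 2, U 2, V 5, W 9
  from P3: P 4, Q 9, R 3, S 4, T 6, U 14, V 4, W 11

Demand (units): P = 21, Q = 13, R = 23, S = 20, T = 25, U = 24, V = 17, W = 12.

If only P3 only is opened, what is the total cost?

Total cost: 1123

Each township is assigned to its cheapest site among the open ones.
{P3}: P→P3 4·21=84, Q→P3 9·13=117, R→P3 3·23=69, S→P3 4·20=80, T→P3 6·25=150, U→P3 14·24=336, V→P3 4·17=68, W→P3 11·12=132. Service 1036; fixed 87; total 1123.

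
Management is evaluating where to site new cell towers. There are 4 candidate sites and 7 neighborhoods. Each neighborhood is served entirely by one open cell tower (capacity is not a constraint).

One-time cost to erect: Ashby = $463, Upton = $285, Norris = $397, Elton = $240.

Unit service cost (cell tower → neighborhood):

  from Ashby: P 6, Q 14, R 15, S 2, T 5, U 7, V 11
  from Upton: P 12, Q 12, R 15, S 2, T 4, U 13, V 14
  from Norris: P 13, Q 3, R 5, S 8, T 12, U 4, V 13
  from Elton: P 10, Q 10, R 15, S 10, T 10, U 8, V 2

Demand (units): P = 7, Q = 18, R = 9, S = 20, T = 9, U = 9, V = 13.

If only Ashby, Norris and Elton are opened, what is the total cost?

Each neighborhood is assigned to its cheapest site among the open ones.
{Ashby, Norris, Elton}: P→Ashby 6·7=42, Q→Norris 3·18=54, R→Norris 5·9=45, S→Ashby 2·20=40, T→Ashby 5·9=45, U→Norris 4·9=36, V→Elton 2·13=26. Service 288; fixed 1100; total 1388.

Total cost: 1388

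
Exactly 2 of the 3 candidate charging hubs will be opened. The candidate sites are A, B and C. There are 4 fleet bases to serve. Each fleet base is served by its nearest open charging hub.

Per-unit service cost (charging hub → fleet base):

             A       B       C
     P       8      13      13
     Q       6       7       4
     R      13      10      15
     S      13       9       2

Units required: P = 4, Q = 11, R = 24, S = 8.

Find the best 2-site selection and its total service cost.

With exactly 2 open, each fleet base uses its cheapest among the chosen.
{B, C}: P→B 13·4=52, Q→C 4·11=44, R→B 10·24=240, S→C 2·8=16. Service cost 352.
{A, C}: service cost 404
{A, B}: service cost 410
Among all 3 size-2 choices, {B, C} is lowest.

Choose B and C; total service cost 352.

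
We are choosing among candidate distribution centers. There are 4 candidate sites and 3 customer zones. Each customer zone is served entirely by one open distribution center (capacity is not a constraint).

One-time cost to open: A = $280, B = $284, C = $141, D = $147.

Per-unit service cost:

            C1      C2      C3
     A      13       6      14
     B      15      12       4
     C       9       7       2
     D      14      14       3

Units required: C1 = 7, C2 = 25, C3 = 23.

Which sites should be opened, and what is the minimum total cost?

Open C only; minimum total cost 425.

For any fixed open set, each customer zone goes to its cheapest open site; total = fixed + service.
{C}: C1→C 9·7=63, C2→C 7·25=175, C3→C 2·23=46. Service 284; fixed 141; total 425.
{C, D}: service 284 + fixed 288 = 572
{D}: service 517 + fixed 147 = 664
{A, B, C, D}: C1→C 9·7=63, C2→A 6·25=150, C3→C 2·23=46. Service 259; fixed 852; total 1111.
No other subset beats 425.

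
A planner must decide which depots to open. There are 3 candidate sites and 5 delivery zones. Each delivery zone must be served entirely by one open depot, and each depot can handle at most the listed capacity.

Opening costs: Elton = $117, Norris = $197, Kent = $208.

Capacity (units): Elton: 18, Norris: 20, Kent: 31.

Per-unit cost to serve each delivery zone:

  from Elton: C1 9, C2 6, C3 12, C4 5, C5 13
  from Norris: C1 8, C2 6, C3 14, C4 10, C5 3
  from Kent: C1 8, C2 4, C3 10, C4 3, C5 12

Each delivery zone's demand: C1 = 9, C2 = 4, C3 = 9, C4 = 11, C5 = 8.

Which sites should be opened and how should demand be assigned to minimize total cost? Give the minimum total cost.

Minimum total cost: 640

Open {Norris, Kent}: C1→Norris 8·9=72, C2→Kent 4·4=16, C3→Kent 10·9=90, C4→Kent 3·11=33, C5→Norris 3·8=24.
Loads: Norris carries 17/20, Kent carries 24/31. Service 235; fixed 405; total 640.
Next best feasible plan costs 648.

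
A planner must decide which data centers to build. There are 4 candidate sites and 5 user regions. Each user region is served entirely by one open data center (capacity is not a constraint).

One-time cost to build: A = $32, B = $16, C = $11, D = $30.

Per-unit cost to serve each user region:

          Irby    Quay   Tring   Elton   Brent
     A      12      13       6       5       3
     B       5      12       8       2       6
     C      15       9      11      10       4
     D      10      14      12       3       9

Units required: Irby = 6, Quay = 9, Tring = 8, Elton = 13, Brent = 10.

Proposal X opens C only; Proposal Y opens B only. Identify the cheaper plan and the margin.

Proposal Y is cheaper by 136.

Proposal X: {C}: Irby→C 15·6=90, Quay→C 9·9=81, Tring→C 11·8=88, Elton→C 10·13=130, Brent→C 4·10=40. Service 429; fixed 11; total 440.
Proposal Y: {B}: Irby→B 5·6=30, Quay→B 12·9=108, Tring→B 8·8=64, Elton→B 2·13=26, Brent→B 6·10=60. Service 288; fixed 16; total 304.
Difference: |440 − 304| = 136.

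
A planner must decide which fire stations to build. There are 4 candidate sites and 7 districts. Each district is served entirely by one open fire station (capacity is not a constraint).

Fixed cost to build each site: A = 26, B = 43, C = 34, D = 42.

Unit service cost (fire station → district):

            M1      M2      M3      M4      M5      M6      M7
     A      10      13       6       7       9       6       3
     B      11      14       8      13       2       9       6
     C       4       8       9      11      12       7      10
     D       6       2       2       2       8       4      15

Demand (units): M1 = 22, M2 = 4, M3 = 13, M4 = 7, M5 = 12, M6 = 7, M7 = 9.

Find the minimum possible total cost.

Minimum total cost: 360

For any fixed open set, each district goes to its cheapest open site; total = fixed + service.
{A, B, C, D}: M1→C 4·22=88, M2→D 2·4=8, M3→D 2·13=26, M4→D 2·7=14, M5→B 2·12=24, M6→D 4·7=28, M7→A 3·9=27. Service 215; fixed 145; total 360.
{B, C, D}: M1→C 4·22=88, M2→D 2·4=8, M3→D 2·13=26, M4→D 2·7=14, M5→B 2·12=24, M6→D 4·7=28, M7→B 6·9=54. Service 242; fixed 119; total 361.
{A, B, D}: M1→D 6·22=132, M2→D 2·4=8, M3→D 2·13=26, M4→D 2·7=14, M5→B 2·12=24, M6→D 4·7=28, M7→A 3·9=27. Service 259; fixed 111; total 370.
{A}: M1→A 10·22=220, M2→A 13·4=52, M3→A 6·13=78, M4→A 7·7=49, M5→A 9·12=108, M6→A 6·7=42, M7→A 3·9=27. Service 576; fixed 26; total 602.
No other subset beats 360.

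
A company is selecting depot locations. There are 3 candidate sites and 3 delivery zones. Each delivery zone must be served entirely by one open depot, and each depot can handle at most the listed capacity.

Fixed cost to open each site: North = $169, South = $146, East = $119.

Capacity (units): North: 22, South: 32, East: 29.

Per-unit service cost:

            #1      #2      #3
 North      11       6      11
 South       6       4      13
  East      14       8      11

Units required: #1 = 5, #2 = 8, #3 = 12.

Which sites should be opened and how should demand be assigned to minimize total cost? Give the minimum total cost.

Minimum total cost: 364

Open {South}: #1→South 6·5=30, #2→South 4·8=32, #3→South 13·12=156.
Loads: South carries 25/32. Service 218; fixed 146; total 364.
Next best feasible plan costs 385.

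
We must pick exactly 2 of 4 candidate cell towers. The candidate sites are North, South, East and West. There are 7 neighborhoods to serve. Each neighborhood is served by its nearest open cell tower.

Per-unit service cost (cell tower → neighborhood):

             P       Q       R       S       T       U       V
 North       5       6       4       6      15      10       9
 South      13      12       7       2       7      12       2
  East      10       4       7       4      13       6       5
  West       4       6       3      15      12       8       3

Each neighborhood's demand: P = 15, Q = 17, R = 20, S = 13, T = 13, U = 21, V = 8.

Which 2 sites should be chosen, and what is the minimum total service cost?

With exactly 2 open, each neighborhood uses its cheapest among the chosen.
{South, West}: P→West 4·15=60, Q→West 6·17=102, R→West 3·20=60, S→South 2·13=26, T→South 7·13=91, U→West 8·21=168, V→South 2·8=16. Service cost 523.
{East, West}: service cost 546
{North, South}: service cost 600
Among all 6 size-2 choices, {South, West} is lowest.

Choose South and West; total service cost 523.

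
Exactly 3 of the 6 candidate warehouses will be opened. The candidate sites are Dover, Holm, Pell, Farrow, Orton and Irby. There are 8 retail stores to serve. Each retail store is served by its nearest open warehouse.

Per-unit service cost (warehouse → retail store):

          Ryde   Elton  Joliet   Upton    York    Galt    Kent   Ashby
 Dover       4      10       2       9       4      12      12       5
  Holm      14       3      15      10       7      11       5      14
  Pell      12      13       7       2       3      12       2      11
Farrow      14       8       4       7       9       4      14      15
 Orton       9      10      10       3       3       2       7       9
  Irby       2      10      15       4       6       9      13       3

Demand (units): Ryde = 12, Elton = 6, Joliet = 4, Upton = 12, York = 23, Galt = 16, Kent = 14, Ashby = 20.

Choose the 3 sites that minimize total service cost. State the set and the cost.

Choose Pell, Orton and Irby; total service cost 325.

With exactly 3 open, each retail store uses its cheapest among the chosen.
{Pell, Orton, Irby}: Ryde→Irby 2·12=24, Elton→Orton 10·6=60, Joliet→Pell 7·4=28, Upton→Pell 2·12=24, York→Pell 3·23=69, Galt→Orton 2·16=32, Kent→Pell 2·14=28, Ashby→Irby 3·20=60. Service cost 325.
{Pell, Farrow, Irby}: service cost 333
{Holm, Orton, Irby}: service cost 349
Among all 20 size-3 choices, {Pell, Orton, Irby} is lowest.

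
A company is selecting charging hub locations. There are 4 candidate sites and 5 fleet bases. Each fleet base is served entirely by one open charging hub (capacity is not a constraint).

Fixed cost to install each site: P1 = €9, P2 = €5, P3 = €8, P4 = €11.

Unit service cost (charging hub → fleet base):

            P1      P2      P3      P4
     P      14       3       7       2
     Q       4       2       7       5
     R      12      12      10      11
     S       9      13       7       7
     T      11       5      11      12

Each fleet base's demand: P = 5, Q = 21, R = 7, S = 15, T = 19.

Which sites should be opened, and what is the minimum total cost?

Open P2 and P3; minimum total cost 340.

For any fixed open set, each fleet base goes to its cheapest open site; total = fixed + service.
{P2, P3}: P→P2 3·5=15, Q→P2 2·21=42, R→P3 10·7=70, S→P3 7·15=105, T→P2 5·19=95. Service 327; fixed 13; total 340.
{P2, P4}: service 329 + fixed 16 = 345
{P2, P3, P4}: service 322 + fixed 24 = 346
{P1, P2, P3, P4}: P→P4 2·5=10, Q→P2 2·21=42, R→P3 10·7=70, S→P3 7·15=105, T→P2 5·19=95. Service 322; fixed 33; total 355.
No other subset beats 340.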